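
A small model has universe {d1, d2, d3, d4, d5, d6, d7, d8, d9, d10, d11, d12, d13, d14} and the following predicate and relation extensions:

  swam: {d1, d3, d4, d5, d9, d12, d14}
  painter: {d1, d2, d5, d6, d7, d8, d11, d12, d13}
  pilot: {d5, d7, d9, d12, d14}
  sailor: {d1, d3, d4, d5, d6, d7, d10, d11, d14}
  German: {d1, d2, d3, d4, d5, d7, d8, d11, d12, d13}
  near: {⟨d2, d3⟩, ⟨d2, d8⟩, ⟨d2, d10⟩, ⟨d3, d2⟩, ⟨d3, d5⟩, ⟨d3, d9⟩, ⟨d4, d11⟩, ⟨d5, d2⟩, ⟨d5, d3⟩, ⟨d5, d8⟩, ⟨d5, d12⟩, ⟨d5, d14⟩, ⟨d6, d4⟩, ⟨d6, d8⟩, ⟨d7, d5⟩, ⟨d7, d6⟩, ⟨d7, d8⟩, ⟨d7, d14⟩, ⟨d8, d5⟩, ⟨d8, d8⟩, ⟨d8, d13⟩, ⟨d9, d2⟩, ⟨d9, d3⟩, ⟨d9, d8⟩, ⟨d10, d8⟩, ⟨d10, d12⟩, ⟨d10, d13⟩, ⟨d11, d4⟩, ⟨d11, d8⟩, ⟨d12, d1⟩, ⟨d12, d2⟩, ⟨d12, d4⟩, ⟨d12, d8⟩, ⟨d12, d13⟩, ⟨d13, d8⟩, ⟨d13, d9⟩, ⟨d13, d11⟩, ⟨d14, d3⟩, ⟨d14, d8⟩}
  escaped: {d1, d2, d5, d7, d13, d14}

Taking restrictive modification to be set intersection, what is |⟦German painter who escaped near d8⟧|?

4

⟦who escaped⟧ = ⟦escaped⟧ = {d1, d2, d5, d7, d13, d14}
⟦near d8⟧ = {x : ⟨x, d8⟩ ∈ ⟦near⟧} = {d2, d5, d6, d7, d8, d9, d10, d11, d12, d13, d14}
⟦painter⟧ = {d1, d2, d5, d6, d7, d8, d11, d12, d13}
… ∩ ⟦who escaped⟧ = {d1, d2, d5, d6, d7, d8, d11, d12, d13} ∩ {d1, d2, d5, d7, d13, d14} = {d1, d2, d5, d7, d13}
… ∩ ⟦near d8⟧ = {d1, d2, d5, d7, d13} ∩ {d2, d5, d6, d7, d8, d9, d10, d11, d12, d13, d14} = {d2, d5, d7, d13}
… ∩ ⟦German⟧ = {d2, d5, d7, d13} ∩ {d1, d2, d3, d4, d5, d7, d8, d11, d12, d13} = {d2, d5, d7, d13}
⟦German painter who escaped near d8⟧ = {d2, d5, d7, d13}, so the cardinality is 4.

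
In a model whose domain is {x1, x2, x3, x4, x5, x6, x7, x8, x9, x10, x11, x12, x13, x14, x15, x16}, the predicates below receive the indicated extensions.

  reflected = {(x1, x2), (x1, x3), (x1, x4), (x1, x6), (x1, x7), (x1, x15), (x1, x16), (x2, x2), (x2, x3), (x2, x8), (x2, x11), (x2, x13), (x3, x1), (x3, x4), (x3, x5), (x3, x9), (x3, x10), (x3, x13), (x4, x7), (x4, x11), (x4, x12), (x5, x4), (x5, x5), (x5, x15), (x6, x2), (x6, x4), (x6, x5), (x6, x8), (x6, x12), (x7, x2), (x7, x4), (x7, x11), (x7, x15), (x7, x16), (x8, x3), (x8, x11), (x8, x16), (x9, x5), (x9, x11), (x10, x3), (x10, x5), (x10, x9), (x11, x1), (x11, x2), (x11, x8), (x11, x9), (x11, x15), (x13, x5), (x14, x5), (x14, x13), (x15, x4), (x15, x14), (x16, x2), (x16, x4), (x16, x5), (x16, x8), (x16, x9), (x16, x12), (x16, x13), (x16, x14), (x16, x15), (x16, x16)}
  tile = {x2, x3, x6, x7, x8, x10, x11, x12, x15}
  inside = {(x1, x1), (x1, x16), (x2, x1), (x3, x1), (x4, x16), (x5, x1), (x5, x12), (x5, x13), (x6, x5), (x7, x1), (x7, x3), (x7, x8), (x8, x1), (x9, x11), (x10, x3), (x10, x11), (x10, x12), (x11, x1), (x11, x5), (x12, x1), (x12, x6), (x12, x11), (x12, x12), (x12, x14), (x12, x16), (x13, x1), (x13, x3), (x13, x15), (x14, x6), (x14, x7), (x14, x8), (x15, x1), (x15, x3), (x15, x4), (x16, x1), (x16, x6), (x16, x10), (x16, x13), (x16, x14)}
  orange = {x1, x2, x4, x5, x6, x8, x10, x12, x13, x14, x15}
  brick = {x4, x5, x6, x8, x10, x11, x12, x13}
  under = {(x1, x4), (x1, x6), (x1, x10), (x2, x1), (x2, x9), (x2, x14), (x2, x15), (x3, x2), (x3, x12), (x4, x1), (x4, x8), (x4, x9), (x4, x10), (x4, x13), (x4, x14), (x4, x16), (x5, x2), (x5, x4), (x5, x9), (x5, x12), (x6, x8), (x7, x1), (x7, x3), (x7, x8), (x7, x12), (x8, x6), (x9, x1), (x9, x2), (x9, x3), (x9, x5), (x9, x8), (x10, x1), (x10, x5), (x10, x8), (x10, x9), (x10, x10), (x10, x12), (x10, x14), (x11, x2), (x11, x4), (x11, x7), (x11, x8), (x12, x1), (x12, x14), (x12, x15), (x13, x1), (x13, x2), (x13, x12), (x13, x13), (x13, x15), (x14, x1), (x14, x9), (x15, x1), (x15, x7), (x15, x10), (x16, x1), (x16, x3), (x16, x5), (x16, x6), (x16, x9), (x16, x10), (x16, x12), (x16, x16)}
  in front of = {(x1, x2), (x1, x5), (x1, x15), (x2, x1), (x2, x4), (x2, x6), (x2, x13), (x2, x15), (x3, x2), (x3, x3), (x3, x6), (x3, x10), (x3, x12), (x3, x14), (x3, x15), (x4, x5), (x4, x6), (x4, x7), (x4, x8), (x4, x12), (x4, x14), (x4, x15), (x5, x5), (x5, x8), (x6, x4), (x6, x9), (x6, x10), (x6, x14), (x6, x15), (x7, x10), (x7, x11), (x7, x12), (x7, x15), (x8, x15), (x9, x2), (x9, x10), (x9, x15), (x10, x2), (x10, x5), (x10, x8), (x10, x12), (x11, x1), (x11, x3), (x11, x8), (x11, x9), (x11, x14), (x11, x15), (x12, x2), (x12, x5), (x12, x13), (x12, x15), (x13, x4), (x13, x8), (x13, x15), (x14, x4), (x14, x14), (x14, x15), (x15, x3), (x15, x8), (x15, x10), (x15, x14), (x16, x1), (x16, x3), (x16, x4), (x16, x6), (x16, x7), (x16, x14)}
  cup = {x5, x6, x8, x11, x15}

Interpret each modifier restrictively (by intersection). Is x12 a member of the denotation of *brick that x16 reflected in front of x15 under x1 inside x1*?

yes

⟦that x16 reflected⟧ = {x : ⟨x16, x⟩ ∈ ⟦reflected⟧} = {x2, x4, x5, x8, x9, x12, x13, x14, x15, x16}
⟦in front of x15⟧ = {x : ⟨x, x15⟩ ∈ ⟦in front of⟧} = {x1, x2, x3, x4, x6, x7, x8, x9, x11, x12, x13, x14}
⟦under x1⟧ = {x : ⟨x, x1⟩ ∈ ⟦under⟧} = {x2, x4, x7, x9, x10, x12, x13, x14, x15, x16}
⟦inside x1⟧ = {x : ⟨x, x1⟩ ∈ ⟦inside⟧} = {x1, x2, x3, x5, x7, x8, x11, x12, x13, x15, x16}
⟦brick⟧ = {x4, x5, x6, x8, x10, x11, x12, x13}
… ∩ ⟦that x16 reflected⟧ = {x4, x5, x6, x8, x10, x11, x12, x13} ∩ {x2, x4, x5, x8, x9, x12, x13, x14, x15, x16} = {x4, x5, x8, x12, x13}
… ∩ ⟦in front of x15⟧ = {x4, x5, x8, x12, x13} ∩ {x1, x2, x3, x4, x6, x7, x8, x9, x11, x12, x13, x14} = {x4, x8, x12, x13}
… ∩ ⟦under x1⟧ = {x4, x8, x12, x13} ∩ {x2, x4, x7, x9, x10, x12, x13, x14, x15, x16} = {x4, x12, x13}
… ∩ ⟦inside x1⟧ = {x4, x12, x13} ∩ {x1, x2, x3, x5, x7, x8, x11, x12, x13, x15, x16} = {x12, x13}
⟦brick that x16 reflected in front of x15 under x1 inside x1⟧ = {x12, x13}; x12 ∈ this set.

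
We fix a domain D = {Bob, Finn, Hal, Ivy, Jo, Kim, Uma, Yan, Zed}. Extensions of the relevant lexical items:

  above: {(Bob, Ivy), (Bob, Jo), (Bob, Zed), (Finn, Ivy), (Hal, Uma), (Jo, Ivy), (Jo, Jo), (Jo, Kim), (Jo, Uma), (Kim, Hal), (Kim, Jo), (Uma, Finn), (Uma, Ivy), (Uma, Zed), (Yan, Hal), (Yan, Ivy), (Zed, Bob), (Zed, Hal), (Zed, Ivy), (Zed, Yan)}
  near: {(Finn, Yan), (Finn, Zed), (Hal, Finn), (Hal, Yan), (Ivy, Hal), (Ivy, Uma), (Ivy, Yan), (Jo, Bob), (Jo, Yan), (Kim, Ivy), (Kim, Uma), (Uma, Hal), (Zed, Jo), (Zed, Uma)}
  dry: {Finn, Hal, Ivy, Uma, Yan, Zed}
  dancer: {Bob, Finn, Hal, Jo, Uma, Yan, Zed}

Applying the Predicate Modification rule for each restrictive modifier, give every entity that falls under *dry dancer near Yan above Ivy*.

⟦near Yan⟧ = {x : ⟨x, Yan⟩ ∈ ⟦near⟧} = {Finn, Hal, Ivy, Jo}
⟦above Ivy⟧ = {x : ⟨x, Ivy⟩ ∈ ⟦above⟧} = {Bob, Finn, Jo, Uma, Yan, Zed}
⟦dancer⟧ = {Bob, Finn, Hal, Jo, Uma, Yan, Zed}
… ∩ ⟦near Yan⟧ = {Bob, Finn, Hal, Jo, Uma, Yan, Zed} ∩ {Finn, Hal, Ivy, Jo} = {Finn, Hal, Jo}
… ∩ ⟦above Ivy⟧ = {Finn, Hal, Jo} ∩ {Bob, Finn, Jo, Uma, Yan, Zed} = {Finn, Jo}
… ∩ ⟦dry⟧ = {Finn, Jo} ∩ {Finn, Hal, Ivy, Uma, Yan, Zed} = {Finn}
So ⟦dry dancer near Yan above Ivy⟧ = {Finn}.

{Finn}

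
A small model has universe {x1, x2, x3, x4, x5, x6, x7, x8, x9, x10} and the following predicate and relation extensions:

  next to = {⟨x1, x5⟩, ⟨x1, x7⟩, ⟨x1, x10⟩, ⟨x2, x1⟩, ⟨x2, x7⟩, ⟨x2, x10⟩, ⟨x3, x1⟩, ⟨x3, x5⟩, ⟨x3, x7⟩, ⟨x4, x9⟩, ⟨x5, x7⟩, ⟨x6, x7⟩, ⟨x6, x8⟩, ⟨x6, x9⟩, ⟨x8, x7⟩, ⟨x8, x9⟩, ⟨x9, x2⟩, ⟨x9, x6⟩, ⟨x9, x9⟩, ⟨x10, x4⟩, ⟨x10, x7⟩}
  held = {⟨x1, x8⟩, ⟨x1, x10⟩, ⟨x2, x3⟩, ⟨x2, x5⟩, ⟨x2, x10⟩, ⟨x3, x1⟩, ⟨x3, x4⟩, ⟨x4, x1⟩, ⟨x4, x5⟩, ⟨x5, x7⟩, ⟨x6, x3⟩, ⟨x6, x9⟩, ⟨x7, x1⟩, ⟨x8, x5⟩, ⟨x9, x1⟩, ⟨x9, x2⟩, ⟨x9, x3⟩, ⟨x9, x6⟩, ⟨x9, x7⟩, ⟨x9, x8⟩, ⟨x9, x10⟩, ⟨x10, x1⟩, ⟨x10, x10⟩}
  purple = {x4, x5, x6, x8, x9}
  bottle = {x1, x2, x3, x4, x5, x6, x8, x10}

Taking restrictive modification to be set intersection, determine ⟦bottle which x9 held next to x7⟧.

⟦which x9 held⟧ = {x : ⟨x9, x⟩ ∈ ⟦held⟧} = {x1, x2, x3, x6, x7, x8, x10}
⟦next to x7⟧ = {x : ⟨x, x7⟩ ∈ ⟦next to⟧} = {x1, x2, x3, x5, x6, x8, x10}
⟦bottle⟧ = {x1, x2, x3, x4, x5, x6, x8, x10}
… ∩ ⟦which x9 held⟧ = {x1, x2, x3, x4, x5, x6, x8, x10} ∩ {x1, x2, x3, x6, x7, x8, x10} = {x1, x2, x3, x6, x8, x10}
… ∩ ⟦next to x7⟧ = {x1, x2, x3, x6, x8, x10} ∩ {x1, x2, x3, x5, x6, x8, x10} = {x1, x2, x3, x6, x8, x10}
So ⟦bottle which x9 held next to x7⟧ = {x1, x2, x3, x6, x8, x10}.

{x1, x2, x3, x6, x8, x10}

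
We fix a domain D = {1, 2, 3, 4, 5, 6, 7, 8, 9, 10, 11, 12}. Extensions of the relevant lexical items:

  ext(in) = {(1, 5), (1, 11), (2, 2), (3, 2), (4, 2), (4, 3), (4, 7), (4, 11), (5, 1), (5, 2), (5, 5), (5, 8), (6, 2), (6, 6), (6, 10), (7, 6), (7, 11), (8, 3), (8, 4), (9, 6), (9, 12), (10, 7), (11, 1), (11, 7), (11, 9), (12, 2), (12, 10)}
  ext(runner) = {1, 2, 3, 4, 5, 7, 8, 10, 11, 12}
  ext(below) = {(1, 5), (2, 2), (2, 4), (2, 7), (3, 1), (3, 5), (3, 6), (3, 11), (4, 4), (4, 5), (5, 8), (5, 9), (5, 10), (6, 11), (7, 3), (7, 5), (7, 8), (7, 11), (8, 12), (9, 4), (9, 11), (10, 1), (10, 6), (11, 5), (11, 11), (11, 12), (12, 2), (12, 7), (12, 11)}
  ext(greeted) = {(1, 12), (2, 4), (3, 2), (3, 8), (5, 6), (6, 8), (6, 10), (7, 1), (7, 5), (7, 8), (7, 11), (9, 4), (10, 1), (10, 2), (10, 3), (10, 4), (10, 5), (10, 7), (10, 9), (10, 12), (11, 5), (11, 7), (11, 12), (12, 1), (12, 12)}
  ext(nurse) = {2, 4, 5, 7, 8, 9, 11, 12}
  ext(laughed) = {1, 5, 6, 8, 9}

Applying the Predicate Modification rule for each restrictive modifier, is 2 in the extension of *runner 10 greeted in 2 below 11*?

⟦10 greeted⟧ = {x : ⟨10, x⟩ ∈ ⟦greeted⟧} = {1, 2, 3, 4, 5, 7, 9, 12}
⟦in 2⟧ = {x : ⟨x, 2⟩ ∈ ⟦in⟧} = {2, 3, 4, 5, 6, 12}
⟦below 11⟧ = {x : ⟨x, 11⟩ ∈ ⟦below⟧} = {3, 6, 7, 9, 11, 12}
⟦runner⟧ = {1, 2, 3, 4, 5, 7, 8, 10, 11, 12}
… ∩ ⟦10 greeted⟧ = {1, 2, 3, 4, 5, 7, 8, 10, 11, 12} ∩ {1, 2, 3, 4, 5, 7, 9, 12} = {1, 2, 3, 4, 5, 7, 12}
… ∩ ⟦in 2⟧ = {1, 2, 3, 4, 5, 7, 12} ∩ {2, 3, 4, 5, 6, 12} = {2, 3, 4, 5, 12}
… ∩ ⟦below 11⟧ = {2, 3, 4, 5, 12} ∩ {3, 6, 7, 9, 11, 12} = {3, 12}
⟦runner 10 greeted in 2 below 11⟧ = {3, 12}; 2 ∉ this set.

no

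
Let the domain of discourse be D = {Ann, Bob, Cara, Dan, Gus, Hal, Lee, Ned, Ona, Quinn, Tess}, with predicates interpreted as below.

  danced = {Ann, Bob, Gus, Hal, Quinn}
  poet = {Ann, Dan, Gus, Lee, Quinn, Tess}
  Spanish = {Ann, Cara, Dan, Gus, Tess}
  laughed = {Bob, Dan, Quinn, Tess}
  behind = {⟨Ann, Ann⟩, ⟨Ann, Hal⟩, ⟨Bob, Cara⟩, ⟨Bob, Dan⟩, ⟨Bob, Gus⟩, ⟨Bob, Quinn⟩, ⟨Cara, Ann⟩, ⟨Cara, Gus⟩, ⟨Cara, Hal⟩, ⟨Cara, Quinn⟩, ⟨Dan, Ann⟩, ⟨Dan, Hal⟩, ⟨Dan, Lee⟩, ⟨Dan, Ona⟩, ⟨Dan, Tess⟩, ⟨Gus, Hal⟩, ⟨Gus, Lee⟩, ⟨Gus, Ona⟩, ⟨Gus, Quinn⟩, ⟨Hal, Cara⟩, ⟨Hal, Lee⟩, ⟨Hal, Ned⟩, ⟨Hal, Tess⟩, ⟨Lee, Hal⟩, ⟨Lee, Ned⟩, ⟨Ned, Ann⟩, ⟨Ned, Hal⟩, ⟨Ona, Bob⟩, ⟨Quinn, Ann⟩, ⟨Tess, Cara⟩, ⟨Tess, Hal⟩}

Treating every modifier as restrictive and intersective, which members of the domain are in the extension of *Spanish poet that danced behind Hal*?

⟦that danced⟧ = ⟦danced⟧ = {Ann, Bob, Gus, Hal, Quinn}
⟦behind Hal⟧ = {x : ⟨x, Hal⟩ ∈ ⟦behind⟧} = {Ann, Cara, Dan, Gus, Lee, Ned, Tess}
⟦poet⟧ = {Ann, Dan, Gus, Lee, Quinn, Tess}
… ∩ ⟦that danced⟧ = {Ann, Dan, Gus, Lee, Quinn, Tess} ∩ {Ann, Bob, Gus, Hal, Quinn} = {Ann, Gus, Quinn}
… ∩ ⟦behind Hal⟧ = {Ann, Gus, Quinn} ∩ {Ann, Cara, Dan, Gus, Lee, Ned, Tess} = {Ann, Gus}
… ∩ ⟦Spanish⟧ = {Ann, Gus} ∩ {Ann, Cara, Dan, Gus, Tess} = {Ann, Gus}
So ⟦Spanish poet that danced behind Hal⟧ = {Ann, Gus}.

{Ann, Gus}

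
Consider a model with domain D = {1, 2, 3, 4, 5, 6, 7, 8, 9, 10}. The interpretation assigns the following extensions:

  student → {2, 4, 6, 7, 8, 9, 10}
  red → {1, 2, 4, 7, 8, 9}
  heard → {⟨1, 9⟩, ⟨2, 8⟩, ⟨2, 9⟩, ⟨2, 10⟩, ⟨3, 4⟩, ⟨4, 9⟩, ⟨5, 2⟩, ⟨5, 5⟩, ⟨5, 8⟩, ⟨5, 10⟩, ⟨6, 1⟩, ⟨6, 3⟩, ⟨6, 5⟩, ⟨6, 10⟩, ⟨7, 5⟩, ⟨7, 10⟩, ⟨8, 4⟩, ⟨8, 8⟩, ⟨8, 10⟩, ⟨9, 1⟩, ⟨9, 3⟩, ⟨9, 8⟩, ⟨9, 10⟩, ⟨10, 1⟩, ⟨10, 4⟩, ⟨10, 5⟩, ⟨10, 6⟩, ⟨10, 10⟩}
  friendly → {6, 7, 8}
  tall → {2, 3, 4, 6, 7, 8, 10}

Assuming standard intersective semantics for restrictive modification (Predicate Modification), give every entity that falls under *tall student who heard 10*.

{2, 6, 7, 8, 10}

⟦who heard 10⟧ = {x : ⟨x, 10⟩ ∈ ⟦heard⟧} = {2, 5, 6, 7, 8, 9, 10}
⟦student⟧ = {2, 4, 6, 7, 8, 9, 10}
… ∩ ⟦who heard 10⟧ = {2, 4, 6, 7, 8, 9, 10} ∩ {2, 5, 6, 7, 8, 9, 10} = {2, 6, 7, 8, 9, 10}
… ∩ ⟦tall⟧ = {2, 6, 7, 8, 9, 10} ∩ {2, 3, 4, 6, 7, 8, 10} = {2, 6, 7, 8, 10}
So ⟦tall student who heard 10⟧ = {2, 6, 7, 8, 10}.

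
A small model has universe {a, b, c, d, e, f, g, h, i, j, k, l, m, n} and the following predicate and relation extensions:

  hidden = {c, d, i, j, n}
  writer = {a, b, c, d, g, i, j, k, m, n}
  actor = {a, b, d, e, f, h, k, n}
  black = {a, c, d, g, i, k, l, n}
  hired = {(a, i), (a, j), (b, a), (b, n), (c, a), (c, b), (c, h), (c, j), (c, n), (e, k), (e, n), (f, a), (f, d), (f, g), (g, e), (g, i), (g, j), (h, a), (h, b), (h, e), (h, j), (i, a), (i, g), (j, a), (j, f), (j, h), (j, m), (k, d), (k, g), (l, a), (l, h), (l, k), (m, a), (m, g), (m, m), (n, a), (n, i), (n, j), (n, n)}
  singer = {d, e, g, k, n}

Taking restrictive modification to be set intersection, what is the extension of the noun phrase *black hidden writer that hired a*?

{c, i, n}

⟦that hired a⟧ = {x : ⟨x, a⟩ ∈ ⟦hired⟧} = {b, c, f, h, i, j, l, m, n}
⟦writer⟧ = {a, b, c, d, g, i, j, k, m, n}
… ∩ ⟦that hired a⟧ = {a, b, c, d, g, i, j, k, m, n} ∩ {b, c, f, h, i, j, l, m, n} = {b, c, i, j, m, n}
… ∩ ⟦black⟧ = {b, c, i, j, m, n} ∩ {a, c, d, g, i, k, l, n} = {c, i, n}
… ∩ ⟦hidden⟧ = {c, i, n} ∩ {c, d, i, j, n} = {c, i, n}
So ⟦black hidden writer that hired a⟧ = {c, i, n}.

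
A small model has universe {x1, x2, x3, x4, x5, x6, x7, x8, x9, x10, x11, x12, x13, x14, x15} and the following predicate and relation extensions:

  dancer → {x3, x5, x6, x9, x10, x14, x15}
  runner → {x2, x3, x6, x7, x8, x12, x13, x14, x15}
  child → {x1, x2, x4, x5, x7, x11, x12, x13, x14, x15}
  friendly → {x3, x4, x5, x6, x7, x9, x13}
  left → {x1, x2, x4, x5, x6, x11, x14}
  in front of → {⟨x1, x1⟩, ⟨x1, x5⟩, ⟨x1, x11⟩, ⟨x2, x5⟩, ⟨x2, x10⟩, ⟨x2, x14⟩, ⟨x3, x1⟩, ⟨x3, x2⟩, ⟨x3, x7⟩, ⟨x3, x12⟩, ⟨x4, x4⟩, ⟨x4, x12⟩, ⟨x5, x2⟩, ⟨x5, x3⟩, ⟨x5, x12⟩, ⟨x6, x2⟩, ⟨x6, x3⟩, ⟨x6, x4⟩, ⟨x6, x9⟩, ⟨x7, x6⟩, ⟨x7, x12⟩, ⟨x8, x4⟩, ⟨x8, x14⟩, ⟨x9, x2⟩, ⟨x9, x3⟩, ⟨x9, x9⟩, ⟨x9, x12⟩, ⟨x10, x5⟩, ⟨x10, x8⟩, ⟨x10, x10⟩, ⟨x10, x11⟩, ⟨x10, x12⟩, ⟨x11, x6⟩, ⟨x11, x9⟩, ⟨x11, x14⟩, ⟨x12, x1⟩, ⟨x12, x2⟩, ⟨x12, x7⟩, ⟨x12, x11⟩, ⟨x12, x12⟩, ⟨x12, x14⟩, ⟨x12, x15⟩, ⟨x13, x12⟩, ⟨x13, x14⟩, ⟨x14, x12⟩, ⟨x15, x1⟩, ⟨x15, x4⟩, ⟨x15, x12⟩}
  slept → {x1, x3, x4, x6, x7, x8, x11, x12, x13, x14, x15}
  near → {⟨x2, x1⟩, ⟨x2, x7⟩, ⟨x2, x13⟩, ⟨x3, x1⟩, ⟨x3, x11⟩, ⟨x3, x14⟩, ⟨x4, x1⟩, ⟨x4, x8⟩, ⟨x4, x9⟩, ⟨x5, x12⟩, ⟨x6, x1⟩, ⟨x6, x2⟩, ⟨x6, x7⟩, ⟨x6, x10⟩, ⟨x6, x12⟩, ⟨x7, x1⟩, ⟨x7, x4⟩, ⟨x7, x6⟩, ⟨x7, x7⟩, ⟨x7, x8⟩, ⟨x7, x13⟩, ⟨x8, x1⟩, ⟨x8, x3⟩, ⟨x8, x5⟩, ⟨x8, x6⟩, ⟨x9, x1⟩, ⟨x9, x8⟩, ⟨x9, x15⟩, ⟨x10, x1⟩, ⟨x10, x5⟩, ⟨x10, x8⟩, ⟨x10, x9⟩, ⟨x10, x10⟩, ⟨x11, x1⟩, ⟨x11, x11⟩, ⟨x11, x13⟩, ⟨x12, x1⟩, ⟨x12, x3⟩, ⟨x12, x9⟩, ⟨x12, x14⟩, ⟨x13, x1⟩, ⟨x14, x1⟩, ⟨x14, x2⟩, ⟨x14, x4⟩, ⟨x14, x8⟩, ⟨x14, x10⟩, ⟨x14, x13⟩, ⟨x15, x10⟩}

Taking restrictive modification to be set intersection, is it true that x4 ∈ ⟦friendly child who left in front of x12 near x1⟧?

yes

⟦who left⟧ = ⟦left⟧ = {x1, x2, x4, x5, x6, x11, x14}
⟦in front of x12⟧ = {x : ⟨x, x12⟩ ∈ ⟦in front of⟧} = {x3, x4, x5, x7, x9, x10, x12, x13, x14, x15}
⟦near x1⟧ = {x : ⟨x, x1⟩ ∈ ⟦near⟧} = {x2, x3, x4, x6, x7, x8, x9, x10, x11, x12, x13, x14}
⟦child⟧ = {x1, x2, x4, x5, x7, x11, x12, x13, x14, x15}
… ∩ ⟦who left⟧ = {x1, x2, x4, x5, x7, x11, x12, x13, x14, x15} ∩ {x1, x2, x4, x5, x6, x11, x14} = {x1, x2, x4, x5, x11, x14}
… ∩ ⟦in front of x12⟧ = {x1, x2, x4, x5, x11, x14} ∩ {x3, x4, x5, x7, x9, x10, x12, x13, x14, x15} = {x4, x5, x14}
… ∩ ⟦near x1⟧ = {x4, x5, x14} ∩ {x2, x3, x4, x6, x7, x8, x9, x10, x11, x12, x13, x14} = {x4, x14}
… ∩ ⟦friendly⟧ = {x4, x14} ∩ {x3, x4, x5, x6, x7, x9, x13} = {x4}
⟦friendly child who left in front of x12 near x1⟧ = {x4}; x4 ∈ this set.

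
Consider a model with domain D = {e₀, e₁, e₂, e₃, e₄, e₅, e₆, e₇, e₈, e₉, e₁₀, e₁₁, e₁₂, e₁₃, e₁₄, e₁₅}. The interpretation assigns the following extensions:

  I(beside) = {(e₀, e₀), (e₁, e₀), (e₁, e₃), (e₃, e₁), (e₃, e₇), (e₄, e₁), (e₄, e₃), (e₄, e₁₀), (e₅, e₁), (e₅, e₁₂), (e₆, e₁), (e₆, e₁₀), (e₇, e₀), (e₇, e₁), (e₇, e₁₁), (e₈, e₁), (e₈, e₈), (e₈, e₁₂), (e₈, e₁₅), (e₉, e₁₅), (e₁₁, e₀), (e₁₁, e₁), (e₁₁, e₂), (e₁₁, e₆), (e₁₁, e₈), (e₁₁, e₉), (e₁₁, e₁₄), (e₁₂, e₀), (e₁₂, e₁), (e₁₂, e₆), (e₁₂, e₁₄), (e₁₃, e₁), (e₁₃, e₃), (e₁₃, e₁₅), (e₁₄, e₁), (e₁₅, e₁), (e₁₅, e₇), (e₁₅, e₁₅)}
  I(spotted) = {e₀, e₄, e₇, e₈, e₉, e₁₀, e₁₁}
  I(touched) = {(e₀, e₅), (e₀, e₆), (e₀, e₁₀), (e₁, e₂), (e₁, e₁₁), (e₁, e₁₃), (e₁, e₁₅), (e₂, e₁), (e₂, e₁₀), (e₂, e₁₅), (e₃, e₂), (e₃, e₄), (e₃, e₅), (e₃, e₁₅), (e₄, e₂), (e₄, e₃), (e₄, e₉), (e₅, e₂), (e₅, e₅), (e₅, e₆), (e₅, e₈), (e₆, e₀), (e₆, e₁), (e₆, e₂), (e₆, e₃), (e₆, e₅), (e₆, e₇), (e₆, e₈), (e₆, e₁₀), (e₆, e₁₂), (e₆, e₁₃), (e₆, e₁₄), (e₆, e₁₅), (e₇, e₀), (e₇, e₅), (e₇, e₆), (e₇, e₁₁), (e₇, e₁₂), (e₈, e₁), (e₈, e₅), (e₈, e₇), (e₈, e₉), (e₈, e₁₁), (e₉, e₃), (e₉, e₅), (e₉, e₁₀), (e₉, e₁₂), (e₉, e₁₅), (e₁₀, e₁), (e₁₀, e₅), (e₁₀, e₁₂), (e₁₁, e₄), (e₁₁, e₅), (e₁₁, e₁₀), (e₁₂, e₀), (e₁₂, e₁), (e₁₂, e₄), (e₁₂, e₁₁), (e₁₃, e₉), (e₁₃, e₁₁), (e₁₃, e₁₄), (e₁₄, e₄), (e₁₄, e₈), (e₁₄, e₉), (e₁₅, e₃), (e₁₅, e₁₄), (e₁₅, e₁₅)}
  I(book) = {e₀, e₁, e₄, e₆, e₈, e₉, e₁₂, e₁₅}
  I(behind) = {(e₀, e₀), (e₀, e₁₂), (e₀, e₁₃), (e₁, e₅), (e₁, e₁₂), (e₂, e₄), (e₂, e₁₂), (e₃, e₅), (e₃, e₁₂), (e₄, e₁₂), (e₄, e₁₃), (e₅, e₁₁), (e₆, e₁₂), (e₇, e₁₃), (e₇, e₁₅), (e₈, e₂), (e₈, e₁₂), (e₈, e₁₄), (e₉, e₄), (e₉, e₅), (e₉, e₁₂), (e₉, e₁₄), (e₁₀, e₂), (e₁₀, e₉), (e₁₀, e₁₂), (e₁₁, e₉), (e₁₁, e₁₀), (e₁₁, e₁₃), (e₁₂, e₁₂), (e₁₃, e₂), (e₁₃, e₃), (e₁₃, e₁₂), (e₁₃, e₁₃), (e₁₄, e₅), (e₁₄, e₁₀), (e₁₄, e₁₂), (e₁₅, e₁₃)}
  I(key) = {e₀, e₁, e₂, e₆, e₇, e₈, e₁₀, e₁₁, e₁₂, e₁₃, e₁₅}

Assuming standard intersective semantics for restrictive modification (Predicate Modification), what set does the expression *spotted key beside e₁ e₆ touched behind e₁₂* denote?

{e₈}

⟦beside e₁⟧ = {x : ⟨x, e₁⟩ ∈ ⟦beside⟧} = {e₃, e₄, e₅, e₆, e₇, e₈, e₁₁, e₁₂, e₁₃, e₁₄, e₁₅}
⟦e₆ touched⟧ = {x : ⟨e₆, x⟩ ∈ ⟦touched⟧} = {e₀, e₁, e₂, e₃, e₅, e₇, e₈, e₁₀, e₁₂, e₁₃, e₁₄, e₁₅}
⟦behind e₁₂⟧ = {x : ⟨x, e₁₂⟩ ∈ ⟦behind⟧} = {e₀, e₁, e₂, e₃, e₄, e₆, e₈, e₉, e₁₀, e₁₂, e₁₃, e₁₄}
⟦key⟧ = {e₀, e₁, e₂, e₆, e₇, e₈, e₁₀, e₁₁, e₁₂, e₁₃, e₁₅}
… ∩ ⟦beside e₁⟧ = {e₀, e₁, e₂, e₆, e₇, e₈, e₁₀, e₁₁, e₁₂, e₁₃, e₁₅} ∩ {e₃, e₄, e₅, e₆, e₇, e₈, e₁₁, e₁₂, e₁₃, e₁₄, e₁₅} = {e₆, e₇, e₈, e₁₁, e₁₂, e₁₃, e₁₅}
… ∩ ⟦e₆ touched⟧ = {e₆, e₇, e₈, e₁₁, e₁₂, e₁₃, e₁₅} ∩ {e₀, e₁, e₂, e₃, e₅, e₇, e₈, e₁₀, e₁₂, e₁₃, e₁₄, e₁₅} = {e₇, e₈, e₁₂, e₁₃, e₁₅}
… ∩ ⟦behind e₁₂⟧ = {e₇, e₈, e₁₂, e₁₃, e₁₅} ∩ {e₀, e₁, e₂, e₃, e₄, e₆, e₈, e₉, e₁₀, e₁₂, e₁₃, e₁₄} = {e₈, e₁₂, e₁₃}
… ∩ ⟦spotted⟧ = {e₈, e₁₂, e₁₃} ∩ {e₀, e₄, e₇, e₈, e₉, e₁₀, e₁₁} = {e₈}
So ⟦spotted key beside e₁ e₆ touched behind e₁₂⟧ = {e₈}.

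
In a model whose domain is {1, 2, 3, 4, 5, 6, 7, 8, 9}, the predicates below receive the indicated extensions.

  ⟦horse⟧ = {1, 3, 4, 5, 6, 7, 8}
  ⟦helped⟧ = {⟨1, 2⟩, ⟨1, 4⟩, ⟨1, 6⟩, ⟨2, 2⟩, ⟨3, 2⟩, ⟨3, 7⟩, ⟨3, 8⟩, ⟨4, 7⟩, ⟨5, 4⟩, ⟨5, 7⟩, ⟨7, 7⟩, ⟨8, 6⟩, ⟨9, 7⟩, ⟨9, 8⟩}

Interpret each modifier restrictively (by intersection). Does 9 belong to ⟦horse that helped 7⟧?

no

⟦that helped 7⟧ = {x : ⟨x, 7⟩ ∈ ⟦helped⟧} = {3, 4, 5, 7, 9}
⟦horse⟧ = {1, 3, 4, 5, 6, 7, 8}
… ∩ ⟦that helped 7⟧ = {1, 3, 4, 5, 6, 7, 8} ∩ {3, 4, 5, 7, 9} = {3, 4, 5, 7}
⟦horse that helped 7⟧ = {3, 4, 5, 7}; 9 ∉ this set.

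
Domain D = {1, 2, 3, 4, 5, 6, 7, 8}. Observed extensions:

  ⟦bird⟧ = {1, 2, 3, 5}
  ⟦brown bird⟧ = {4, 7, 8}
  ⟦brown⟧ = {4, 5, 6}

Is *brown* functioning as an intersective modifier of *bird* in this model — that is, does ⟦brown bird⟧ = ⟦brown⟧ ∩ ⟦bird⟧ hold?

no

⟦brown⟧ ∩ ⟦bird⟧ = {4, 5, 6} ∩ {1, 2, 3, 5} = {5}
Observed ⟦brown bird⟧ = {4, 7, 8}.
These differ, so the modifier is not intersective in this model.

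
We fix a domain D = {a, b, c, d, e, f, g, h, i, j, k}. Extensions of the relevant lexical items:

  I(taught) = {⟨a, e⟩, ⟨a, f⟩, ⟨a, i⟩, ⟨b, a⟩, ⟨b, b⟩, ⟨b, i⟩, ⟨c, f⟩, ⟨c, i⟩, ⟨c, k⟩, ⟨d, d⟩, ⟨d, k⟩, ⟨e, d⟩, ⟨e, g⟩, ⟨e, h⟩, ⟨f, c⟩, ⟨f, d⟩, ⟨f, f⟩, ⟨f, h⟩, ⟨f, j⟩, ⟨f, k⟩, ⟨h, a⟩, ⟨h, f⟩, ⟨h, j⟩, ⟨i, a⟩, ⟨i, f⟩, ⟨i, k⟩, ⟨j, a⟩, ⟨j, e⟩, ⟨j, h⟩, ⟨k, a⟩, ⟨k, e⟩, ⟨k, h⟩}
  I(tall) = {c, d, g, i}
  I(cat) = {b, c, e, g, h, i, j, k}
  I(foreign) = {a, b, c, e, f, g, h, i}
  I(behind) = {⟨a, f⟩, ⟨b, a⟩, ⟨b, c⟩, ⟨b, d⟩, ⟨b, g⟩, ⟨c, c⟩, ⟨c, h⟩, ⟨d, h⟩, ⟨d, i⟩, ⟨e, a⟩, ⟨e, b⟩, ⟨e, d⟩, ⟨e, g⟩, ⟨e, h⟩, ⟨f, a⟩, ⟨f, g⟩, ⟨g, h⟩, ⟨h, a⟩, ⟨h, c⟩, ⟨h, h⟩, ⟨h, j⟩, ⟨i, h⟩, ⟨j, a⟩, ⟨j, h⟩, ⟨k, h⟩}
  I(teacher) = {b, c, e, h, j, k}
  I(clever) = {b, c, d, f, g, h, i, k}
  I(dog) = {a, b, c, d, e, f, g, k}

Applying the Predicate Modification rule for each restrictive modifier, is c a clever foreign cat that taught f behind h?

yes

⟦that taught f⟧ = {x : ⟨x, f⟩ ∈ ⟦taught⟧} = {a, c, f, h, i}
⟦behind h⟧ = {x : ⟨x, h⟩ ∈ ⟦behind⟧} = {c, d, e, g, h, i, j, k}
⟦cat⟧ = {b, c, e, g, h, i, j, k}
… ∩ ⟦that taught f⟧ = {b, c, e, g, h, i, j, k} ∩ {a, c, f, h, i} = {c, h, i}
… ∩ ⟦behind h⟧ = {c, h, i} ∩ {c, d, e, g, h, i, j, k} = {c, h, i}
… ∩ ⟦clever⟧ = {c, h, i} ∩ {b, c, d, f, g, h, i, k} = {c, h, i}
… ∩ ⟦foreign⟧ = {c, h, i} ∩ {a, b, c, e, f, g, h, i} = {c, h, i}
⟦clever foreign cat that taught f behind h⟧ = {c, h, i}; c ∈ this set.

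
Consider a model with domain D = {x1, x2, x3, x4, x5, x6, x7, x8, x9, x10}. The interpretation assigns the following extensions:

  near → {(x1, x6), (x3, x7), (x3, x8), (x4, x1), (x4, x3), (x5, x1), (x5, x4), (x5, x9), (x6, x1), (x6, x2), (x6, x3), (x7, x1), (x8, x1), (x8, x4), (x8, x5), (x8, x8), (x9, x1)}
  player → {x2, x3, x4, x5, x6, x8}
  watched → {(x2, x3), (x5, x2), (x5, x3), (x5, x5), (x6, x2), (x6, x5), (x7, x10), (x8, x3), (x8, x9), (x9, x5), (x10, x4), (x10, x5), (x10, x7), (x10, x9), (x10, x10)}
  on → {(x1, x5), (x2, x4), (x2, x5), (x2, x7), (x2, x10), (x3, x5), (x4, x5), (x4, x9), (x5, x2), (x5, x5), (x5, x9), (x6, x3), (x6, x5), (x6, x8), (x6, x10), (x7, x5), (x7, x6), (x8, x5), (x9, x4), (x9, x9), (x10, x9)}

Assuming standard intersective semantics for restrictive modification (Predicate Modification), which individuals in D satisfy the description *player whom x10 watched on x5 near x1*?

⟦whom x10 watched⟧ = {x : ⟨x10, x⟩ ∈ ⟦watched⟧} = {x4, x5, x7, x9, x10}
⟦on x5⟧ = {x : ⟨x, x5⟩ ∈ ⟦on⟧} = {x1, x2, x3, x4, x5, x6, x7, x8}
⟦near x1⟧ = {x : ⟨x, x1⟩ ∈ ⟦near⟧} = {x4, x5, x6, x7, x8, x9}
⟦player⟧ = {x2, x3, x4, x5, x6, x8}
… ∩ ⟦whom x10 watched⟧ = {x2, x3, x4, x5, x6, x8} ∩ {x4, x5, x7, x9, x10} = {x4, x5}
… ∩ ⟦on x5⟧ = {x4, x5} ∩ {x1, x2, x3, x4, x5, x6, x7, x8} = {x4, x5}
… ∩ ⟦near x1⟧ = {x4, x5} ∩ {x4, x5, x6, x7, x8, x9} = {x4, x5}
So ⟦player whom x10 watched on x5 near x1⟧ = {x4, x5}.

{x4, x5}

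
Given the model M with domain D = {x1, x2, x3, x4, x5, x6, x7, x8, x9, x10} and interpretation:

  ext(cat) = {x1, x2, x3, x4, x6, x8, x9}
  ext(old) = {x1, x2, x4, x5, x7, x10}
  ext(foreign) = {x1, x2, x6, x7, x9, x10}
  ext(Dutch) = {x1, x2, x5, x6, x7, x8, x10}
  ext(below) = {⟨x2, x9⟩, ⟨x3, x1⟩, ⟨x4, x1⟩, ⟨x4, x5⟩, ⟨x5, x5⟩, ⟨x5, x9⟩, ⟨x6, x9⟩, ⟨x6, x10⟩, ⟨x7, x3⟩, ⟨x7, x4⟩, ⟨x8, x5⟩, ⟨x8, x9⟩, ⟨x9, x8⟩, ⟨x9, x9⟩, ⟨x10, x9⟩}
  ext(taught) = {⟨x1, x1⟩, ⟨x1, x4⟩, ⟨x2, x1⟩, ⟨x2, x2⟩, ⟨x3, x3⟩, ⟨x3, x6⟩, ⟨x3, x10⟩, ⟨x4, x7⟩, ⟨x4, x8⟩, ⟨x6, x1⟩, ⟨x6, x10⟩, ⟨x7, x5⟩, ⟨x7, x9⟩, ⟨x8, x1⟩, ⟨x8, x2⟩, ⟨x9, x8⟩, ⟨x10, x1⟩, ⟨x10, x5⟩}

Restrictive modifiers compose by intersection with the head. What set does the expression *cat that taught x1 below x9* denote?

{x2, x6, x8}

⟦that taught x1⟧ = {x : ⟨x, x1⟩ ∈ ⟦taught⟧} = {x1, x2, x6, x8, x10}
⟦below x9⟧ = {x : ⟨x, x9⟩ ∈ ⟦below⟧} = {x2, x5, x6, x8, x9, x10}
⟦cat⟧ = {x1, x2, x3, x4, x6, x8, x9}
… ∩ ⟦that taught x1⟧ = {x1, x2, x3, x4, x6, x8, x9} ∩ {x1, x2, x6, x8, x10} = {x1, x2, x6, x8}
… ∩ ⟦below x9⟧ = {x1, x2, x6, x8} ∩ {x2, x5, x6, x8, x9, x10} = {x2, x6, x8}
So ⟦cat that taught x1 below x9⟧ = {x2, x6, x8}.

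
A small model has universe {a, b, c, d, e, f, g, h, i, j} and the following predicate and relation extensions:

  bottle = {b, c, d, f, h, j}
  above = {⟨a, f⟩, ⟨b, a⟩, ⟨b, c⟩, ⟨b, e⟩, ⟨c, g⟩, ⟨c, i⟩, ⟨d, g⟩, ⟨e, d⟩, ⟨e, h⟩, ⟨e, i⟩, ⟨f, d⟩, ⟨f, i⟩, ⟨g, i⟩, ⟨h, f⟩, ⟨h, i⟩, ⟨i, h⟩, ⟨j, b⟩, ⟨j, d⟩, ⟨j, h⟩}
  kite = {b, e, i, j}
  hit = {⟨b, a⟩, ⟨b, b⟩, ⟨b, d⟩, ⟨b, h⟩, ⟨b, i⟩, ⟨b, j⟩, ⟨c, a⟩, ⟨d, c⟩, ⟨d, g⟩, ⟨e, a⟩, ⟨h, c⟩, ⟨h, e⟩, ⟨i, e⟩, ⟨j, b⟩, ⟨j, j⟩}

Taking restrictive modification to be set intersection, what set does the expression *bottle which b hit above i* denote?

{h}

⟦which b hit⟧ = {x : ⟨b, x⟩ ∈ ⟦hit⟧} = {a, b, d, h, i, j}
⟦above i⟧ = {x : ⟨x, i⟩ ∈ ⟦above⟧} = {c, e, f, g, h}
⟦bottle⟧ = {b, c, d, f, h, j}
… ∩ ⟦which b hit⟧ = {b, c, d, f, h, j} ∩ {a, b, d, h, i, j} = {b, d, h, j}
… ∩ ⟦above i⟧ = {b, d, h, j} ∩ {c, e, f, g, h} = {h}
So ⟦bottle which b hit above i⟧ = {h}.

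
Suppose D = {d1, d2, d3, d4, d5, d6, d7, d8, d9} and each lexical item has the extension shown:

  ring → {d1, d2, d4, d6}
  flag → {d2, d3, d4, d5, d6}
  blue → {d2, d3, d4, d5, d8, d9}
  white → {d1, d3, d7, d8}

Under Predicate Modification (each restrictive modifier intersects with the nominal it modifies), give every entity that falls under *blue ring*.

⟦ring⟧ = {d1, d2, d4, d6}
… ∩ ⟦blue⟧ = {d1, d2, d4, d6} ∩ {d2, d3, d4, d5, d8, d9} = {d2, d4}
So ⟦blue ring⟧ = {d2, d4}.

{d2, d4}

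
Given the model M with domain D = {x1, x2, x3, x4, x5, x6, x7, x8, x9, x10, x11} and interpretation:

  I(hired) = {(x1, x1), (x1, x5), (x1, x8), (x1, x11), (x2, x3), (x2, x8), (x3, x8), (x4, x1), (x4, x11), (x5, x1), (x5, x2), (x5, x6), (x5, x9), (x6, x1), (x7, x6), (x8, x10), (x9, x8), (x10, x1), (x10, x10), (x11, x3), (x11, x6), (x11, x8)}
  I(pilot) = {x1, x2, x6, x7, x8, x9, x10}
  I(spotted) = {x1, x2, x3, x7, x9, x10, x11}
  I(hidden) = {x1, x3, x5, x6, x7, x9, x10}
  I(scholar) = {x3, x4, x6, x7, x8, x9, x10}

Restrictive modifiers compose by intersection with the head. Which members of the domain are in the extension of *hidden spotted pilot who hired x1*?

{x1, x10}

⟦who hired x1⟧ = {x : ⟨x, x1⟩ ∈ ⟦hired⟧} = {x1, x4, x5, x6, x10}
⟦pilot⟧ = {x1, x2, x6, x7, x8, x9, x10}
… ∩ ⟦who hired x1⟧ = {x1, x2, x6, x7, x8, x9, x10} ∩ {x1, x4, x5, x6, x10} = {x1, x6, x10}
… ∩ ⟦hidden⟧ = {x1, x6, x10} ∩ {x1, x3, x5, x6, x7, x9, x10} = {x1, x6, x10}
… ∩ ⟦spotted⟧ = {x1, x6, x10} ∩ {x1, x2, x3, x7, x9, x10, x11} = {x1, x10}
So ⟦hidden spotted pilot who hired x1⟧ = {x1, x10}.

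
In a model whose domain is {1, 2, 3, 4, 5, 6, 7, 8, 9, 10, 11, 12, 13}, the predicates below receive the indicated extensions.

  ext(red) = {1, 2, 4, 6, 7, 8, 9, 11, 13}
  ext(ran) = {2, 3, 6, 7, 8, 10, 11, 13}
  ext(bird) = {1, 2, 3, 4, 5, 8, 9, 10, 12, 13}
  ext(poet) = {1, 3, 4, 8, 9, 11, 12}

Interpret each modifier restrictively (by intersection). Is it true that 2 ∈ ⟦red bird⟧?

⟦bird⟧ = {1, 2, 3, 4, 5, 8, 9, 10, 12, 13}
… ∩ ⟦red⟧ = {1, 2, 3, 4, 5, 8, 9, 10, 12, 13} ∩ {1, 2, 4, 6, 7, 8, 9, 11, 13} = {1, 2, 4, 8, 9, 13}
⟦red bird⟧ = {1, 2, 4, 8, 9, 13}; 2 ∈ this set.

yes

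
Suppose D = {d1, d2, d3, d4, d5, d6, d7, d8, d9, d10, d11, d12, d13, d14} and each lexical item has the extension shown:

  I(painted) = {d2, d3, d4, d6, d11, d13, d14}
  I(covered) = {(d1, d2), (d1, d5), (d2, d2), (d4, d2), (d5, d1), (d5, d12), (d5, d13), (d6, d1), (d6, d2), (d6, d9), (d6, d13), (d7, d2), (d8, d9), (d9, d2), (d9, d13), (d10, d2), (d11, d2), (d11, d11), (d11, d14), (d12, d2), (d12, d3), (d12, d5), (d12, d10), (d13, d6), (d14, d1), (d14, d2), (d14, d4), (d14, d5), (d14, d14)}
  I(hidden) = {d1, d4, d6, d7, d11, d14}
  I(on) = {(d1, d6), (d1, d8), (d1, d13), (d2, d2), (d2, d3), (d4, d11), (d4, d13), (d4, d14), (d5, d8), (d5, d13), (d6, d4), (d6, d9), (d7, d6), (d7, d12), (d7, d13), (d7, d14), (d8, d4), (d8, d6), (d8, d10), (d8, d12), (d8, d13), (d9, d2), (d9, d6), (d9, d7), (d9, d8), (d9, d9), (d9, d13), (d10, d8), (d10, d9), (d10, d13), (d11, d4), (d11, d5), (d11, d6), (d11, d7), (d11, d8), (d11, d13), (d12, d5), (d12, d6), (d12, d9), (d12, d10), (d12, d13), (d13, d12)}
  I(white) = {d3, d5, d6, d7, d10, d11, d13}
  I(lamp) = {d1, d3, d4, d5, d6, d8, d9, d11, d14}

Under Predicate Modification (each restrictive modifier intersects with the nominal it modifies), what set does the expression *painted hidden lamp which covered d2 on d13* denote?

{d4, d11}

⟦which covered d2⟧ = {x : ⟨x, d2⟩ ∈ ⟦covered⟧} = {d1, d2, d4, d6, d7, d9, d10, d11, d12, d14}
⟦on d13⟧ = {x : ⟨x, d13⟩ ∈ ⟦on⟧} = {d1, d4, d5, d7, d8, d9, d10, d11, d12}
⟦lamp⟧ = {d1, d3, d4, d5, d6, d8, d9, d11, d14}
… ∩ ⟦which covered d2⟧ = {d1, d3, d4, d5, d6, d8, d9, d11, d14} ∩ {d1, d2, d4, d6, d7, d9, d10, d11, d12, d14} = {d1, d4, d6, d9, d11, d14}
… ∩ ⟦on d13⟧ = {d1, d4, d6, d9, d11, d14} ∩ {d1, d4, d5, d7, d8, d9, d10, d11, d12} = {d1, d4, d9, d11}
… ∩ ⟦painted⟧ = {d1, d4, d9, d11} ∩ {d2, d3, d4, d6, d11, d13, d14} = {d4, d11}
… ∩ ⟦hidden⟧ = {d4, d11} ∩ {d1, d4, d6, d7, d11, d14} = {d4, d11}
So ⟦painted hidden lamp which covered d2 on d13⟧ = {d4, d11}.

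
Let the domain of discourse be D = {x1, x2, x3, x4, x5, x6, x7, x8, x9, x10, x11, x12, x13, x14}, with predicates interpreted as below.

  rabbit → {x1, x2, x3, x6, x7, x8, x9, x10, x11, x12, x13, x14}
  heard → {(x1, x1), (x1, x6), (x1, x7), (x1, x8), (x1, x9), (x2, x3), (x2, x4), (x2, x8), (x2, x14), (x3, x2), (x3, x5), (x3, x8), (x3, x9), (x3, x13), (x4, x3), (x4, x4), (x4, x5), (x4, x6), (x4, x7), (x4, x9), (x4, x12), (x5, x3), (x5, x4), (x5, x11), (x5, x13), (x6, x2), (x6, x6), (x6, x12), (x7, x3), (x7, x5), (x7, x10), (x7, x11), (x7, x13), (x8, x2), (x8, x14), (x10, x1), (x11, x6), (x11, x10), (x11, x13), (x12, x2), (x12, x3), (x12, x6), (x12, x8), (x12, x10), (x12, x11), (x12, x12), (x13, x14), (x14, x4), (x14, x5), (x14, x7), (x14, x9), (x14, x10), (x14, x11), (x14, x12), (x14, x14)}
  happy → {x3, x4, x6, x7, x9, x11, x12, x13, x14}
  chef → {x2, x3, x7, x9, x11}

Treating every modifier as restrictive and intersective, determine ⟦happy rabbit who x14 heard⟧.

{x7, x9, x11, x12, x14}

⟦who x14 heard⟧ = {x : ⟨x14, x⟩ ∈ ⟦heard⟧} = {x4, x5, x7, x9, x10, x11, x12, x14}
⟦rabbit⟧ = {x1, x2, x3, x6, x7, x8, x9, x10, x11, x12, x13, x14}
… ∩ ⟦who x14 heard⟧ = {x1, x2, x3, x6, x7, x8, x9, x10, x11, x12, x13, x14} ∩ {x4, x5, x7, x9, x10, x11, x12, x14} = {x7, x9, x10, x11, x12, x14}
… ∩ ⟦happy⟧ = {x7, x9, x10, x11, x12, x14} ∩ {x3, x4, x6, x7, x9, x11, x12, x13, x14} = {x7, x9, x11, x12, x14}
So ⟦happy rabbit who x14 heard⟧ = {x7, x9, x11, x12, x14}.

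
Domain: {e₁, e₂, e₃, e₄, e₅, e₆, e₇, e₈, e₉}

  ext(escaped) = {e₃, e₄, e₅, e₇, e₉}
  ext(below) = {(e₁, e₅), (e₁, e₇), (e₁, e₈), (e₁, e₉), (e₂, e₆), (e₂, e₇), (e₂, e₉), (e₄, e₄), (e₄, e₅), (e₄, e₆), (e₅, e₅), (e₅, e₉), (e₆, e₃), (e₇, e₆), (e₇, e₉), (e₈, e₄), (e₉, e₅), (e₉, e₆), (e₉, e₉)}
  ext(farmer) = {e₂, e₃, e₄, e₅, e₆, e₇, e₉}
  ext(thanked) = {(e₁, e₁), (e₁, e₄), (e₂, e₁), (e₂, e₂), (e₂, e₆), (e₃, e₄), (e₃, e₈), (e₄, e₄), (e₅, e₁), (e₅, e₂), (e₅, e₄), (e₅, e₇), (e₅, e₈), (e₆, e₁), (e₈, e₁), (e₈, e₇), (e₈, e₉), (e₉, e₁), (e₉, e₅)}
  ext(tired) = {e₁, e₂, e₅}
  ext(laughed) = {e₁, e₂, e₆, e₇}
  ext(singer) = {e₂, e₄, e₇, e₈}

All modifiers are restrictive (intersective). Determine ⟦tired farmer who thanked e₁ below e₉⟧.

⟦who thanked e₁⟧ = {x : ⟨x, e₁⟩ ∈ ⟦thanked⟧} = {e₁, e₂, e₅, e₆, e₈, e₉}
⟦below e₉⟧ = {x : ⟨x, e₉⟩ ∈ ⟦below⟧} = {e₁, e₂, e₅, e₇, e₉}
⟦farmer⟧ = {e₂, e₃, e₄, e₅, e₆, e₇, e₉}
… ∩ ⟦who thanked e₁⟧ = {e₂, e₃, e₄, e₅, e₆, e₇, e₉} ∩ {e₁, e₂, e₅, e₆, e₈, e₉} = {e₂, e₅, e₆, e₉}
… ∩ ⟦below e₉⟧ = {e₂, e₅, e₆, e₉} ∩ {e₁, e₂, e₅, e₇, e₉} = {e₂, e₅, e₉}
… ∩ ⟦tired⟧ = {e₂, e₅, e₉} ∩ {e₁, e₂, e₅} = {e₂, e₅}
So ⟦tired farmer who thanked e₁ below e₉⟧ = {e₂, e₅}.

{e₂, e₅}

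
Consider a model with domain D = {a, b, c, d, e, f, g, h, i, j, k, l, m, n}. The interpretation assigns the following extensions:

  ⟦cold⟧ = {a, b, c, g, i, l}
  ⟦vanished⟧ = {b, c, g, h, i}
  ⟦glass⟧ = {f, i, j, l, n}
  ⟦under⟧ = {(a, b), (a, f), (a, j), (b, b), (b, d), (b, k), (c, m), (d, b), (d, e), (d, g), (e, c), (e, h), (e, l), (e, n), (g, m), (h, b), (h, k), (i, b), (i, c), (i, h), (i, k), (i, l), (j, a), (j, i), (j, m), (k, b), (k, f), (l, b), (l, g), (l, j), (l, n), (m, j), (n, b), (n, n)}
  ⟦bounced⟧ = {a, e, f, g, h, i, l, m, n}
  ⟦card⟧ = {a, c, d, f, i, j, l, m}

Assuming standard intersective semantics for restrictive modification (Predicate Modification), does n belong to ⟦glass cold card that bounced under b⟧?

no

⟦that bounced⟧ = ⟦bounced⟧ = {a, e, f, g, h, i, l, m, n}
⟦under b⟧ = {x : ⟨x, b⟩ ∈ ⟦under⟧} = {a, b, d, h, i, k, l, n}
⟦card⟧ = {a, c, d, f, i, j, l, m}
… ∩ ⟦that bounced⟧ = {a, c, d, f, i, j, l, m} ∩ {a, e, f, g, h, i, l, m, n} = {a, f, i, l, m}
… ∩ ⟦under b⟧ = {a, f, i, l, m} ∩ {a, b, d, h, i, k, l, n} = {a, i, l}
… ∩ ⟦glass⟧ = {a, i, l} ∩ {f, i, j, l, n} = {i, l}
… ∩ ⟦cold⟧ = {i, l} ∩ {a, b, c, g, i, l} = {i, l}
⟦glass cold card that bounced under b⟧ = {i, l}; n ∉ this set.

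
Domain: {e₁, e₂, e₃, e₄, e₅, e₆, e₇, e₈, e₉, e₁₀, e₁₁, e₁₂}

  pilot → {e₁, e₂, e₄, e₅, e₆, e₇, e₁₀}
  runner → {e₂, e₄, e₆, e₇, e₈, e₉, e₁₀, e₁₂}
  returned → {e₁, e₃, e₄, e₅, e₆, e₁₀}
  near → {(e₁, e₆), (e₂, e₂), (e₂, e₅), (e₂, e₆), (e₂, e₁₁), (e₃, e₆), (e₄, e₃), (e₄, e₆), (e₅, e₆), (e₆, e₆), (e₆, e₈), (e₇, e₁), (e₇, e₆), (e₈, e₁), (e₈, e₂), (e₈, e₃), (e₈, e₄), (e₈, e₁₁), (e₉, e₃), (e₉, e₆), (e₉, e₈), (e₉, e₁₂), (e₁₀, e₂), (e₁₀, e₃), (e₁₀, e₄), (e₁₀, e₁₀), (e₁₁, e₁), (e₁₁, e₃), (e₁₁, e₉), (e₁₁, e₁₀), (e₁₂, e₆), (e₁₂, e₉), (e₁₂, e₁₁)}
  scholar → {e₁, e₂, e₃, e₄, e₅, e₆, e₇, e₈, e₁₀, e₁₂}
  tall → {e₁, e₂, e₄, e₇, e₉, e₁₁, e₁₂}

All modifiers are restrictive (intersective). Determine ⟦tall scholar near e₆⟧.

{e₁, e₂, e₄, e₇, e₁₂}

⟦near e₆⟧ = {x : ⟨x, e₆⟩ ∈ ⟦near⟧} = {e₁, e₂, e₃, e₄, e₅, e₆, e₇, e₉, e₁₂}
⟦scholar⟧ = {e₁, e₂, e₃, e₄, e₅, e₆, e₇, e₈, e₁₀, e₁₂}
… ∩ ⟦near e₆⟧ = {e₁, e₂, e₃, e₄, e₅, e₆, e₇, e₈, e₁₀, e₁₂} ∩ {e₁, e₂, e₃, e₄, e₅, e₆, e₇, e₉, e₁₂} = {e₁, e₂, e₃, e₄, e₅, e₆, e₇, e₁₂}
… ∩ ⟦tall⟧ = {e₁, e₂, e₃, e₄, e₅, e₆, e₇, e₁₂} ∩ {e₁, e₂, e₄, e₇, e₉, e₁₁, e₁₂} = {e₁, e₂, e₄, e₇, e₁₂}
So ⟦tall scholar near e₆⟧ = {e₁, e₂, e₄, e₇, e₁₂}.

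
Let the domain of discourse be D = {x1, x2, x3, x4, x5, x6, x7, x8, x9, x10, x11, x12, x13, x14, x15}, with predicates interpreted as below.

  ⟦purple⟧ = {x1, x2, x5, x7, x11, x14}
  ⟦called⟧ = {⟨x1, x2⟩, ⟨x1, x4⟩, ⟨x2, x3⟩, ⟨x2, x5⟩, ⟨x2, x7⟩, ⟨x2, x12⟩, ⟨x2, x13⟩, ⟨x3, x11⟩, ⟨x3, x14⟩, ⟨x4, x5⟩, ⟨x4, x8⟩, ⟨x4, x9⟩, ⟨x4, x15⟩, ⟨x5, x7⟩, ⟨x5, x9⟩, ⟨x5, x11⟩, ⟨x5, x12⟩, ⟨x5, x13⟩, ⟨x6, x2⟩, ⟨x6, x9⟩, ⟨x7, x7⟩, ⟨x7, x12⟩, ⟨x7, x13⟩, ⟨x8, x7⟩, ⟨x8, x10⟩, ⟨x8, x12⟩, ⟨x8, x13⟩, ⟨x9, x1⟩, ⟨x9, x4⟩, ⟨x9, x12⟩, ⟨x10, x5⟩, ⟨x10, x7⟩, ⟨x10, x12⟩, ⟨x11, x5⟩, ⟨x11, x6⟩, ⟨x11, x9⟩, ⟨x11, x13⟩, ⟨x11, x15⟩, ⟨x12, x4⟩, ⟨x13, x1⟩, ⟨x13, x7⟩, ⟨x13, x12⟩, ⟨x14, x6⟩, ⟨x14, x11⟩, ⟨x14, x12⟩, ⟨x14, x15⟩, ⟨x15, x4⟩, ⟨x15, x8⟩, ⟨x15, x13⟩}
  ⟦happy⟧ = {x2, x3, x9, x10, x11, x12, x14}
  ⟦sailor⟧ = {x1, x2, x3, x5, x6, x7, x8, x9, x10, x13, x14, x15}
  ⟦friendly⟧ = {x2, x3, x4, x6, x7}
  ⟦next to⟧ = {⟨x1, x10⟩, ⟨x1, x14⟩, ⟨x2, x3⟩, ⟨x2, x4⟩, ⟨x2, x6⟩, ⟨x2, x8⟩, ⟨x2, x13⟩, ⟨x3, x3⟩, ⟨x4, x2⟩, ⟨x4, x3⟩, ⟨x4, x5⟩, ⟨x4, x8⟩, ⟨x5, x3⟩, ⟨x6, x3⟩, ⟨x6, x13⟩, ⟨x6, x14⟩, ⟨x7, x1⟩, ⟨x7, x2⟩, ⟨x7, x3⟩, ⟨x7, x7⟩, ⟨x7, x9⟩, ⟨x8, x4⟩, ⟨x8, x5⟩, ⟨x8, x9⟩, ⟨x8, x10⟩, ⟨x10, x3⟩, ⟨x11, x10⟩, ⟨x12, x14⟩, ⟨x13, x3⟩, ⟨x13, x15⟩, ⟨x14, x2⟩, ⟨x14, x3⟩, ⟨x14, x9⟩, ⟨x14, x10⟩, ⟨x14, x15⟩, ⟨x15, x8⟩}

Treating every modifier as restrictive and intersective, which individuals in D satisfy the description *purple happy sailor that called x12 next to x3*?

⟦that called x12⟧ = {x : ⟨x, x12⟩ ∈ ⟦called⟧} = {x2, x5, x7, x8, x9, x10, x13, x14}
⟦next to x3⟧ = {x : ⟨x, x3⟩ ∈ ⟦next to⟧} = {x2, x3, x4, x5, x6, x7, x10, x13, x14}
⟦sailor⟧ = {x1, x2, x3, x5, x6, x7, x8, x9, x10, x13, x14, x15}
… ∩ ⟦that called x12⟧ = {x1, x2, x3, x5, x6, x7, x8, x9, x10, x13, x14, x15} ∩ {x2, x5, x7, x8, x9, x10, x13, x14} = {x2, x5, x7, x8, x9, x10, x13, x14}
… ∩ ⟦next to x3⟧ = {x2, x5, x7, x8, x9, x10, x13, x14} ∩ {x2, x3, x4, x5, x6, x7, x10, x13, x14} = {x2, x5, x7, x10, x13, x14}
… ∩ ⟦purple⟧ = {x2, x5, x7, x10, x13, x14} ∩ {x1, x2, x5, x7, x11, x14} = {x2, x5, x7, x14}
… ∩ ⟦happy⟧ = {x2, x5, x7, x14} ∩ {x2, x3, x9, x10, x11, x12, x14} = {x2, x14}
So ⟦purple happy sailor that called x12 next to x3⟧ = {x2, x14}.

{x2, x14}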